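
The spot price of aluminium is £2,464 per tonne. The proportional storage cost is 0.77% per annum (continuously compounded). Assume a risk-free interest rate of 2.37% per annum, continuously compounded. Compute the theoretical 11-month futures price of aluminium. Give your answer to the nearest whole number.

Net carry = r + u − y = 0.0237 + 0.0077 − 0.0000 = 0.0314
F = S·e^((r+u−y)T) = 2464 · e^(0.0314 × 11/12) = 2464 · e^0.028783
= 2464 × 1.029201 = £2,536 per tonne

£2,536 per tonne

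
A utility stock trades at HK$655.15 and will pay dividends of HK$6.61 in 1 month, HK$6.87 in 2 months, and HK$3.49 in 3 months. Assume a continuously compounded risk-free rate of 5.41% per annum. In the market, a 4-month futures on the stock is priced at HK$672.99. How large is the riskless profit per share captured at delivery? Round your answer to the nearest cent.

HK$23.06 per share

PV(dividends) I = 6.61·e^(−0.0541·1/12) + 6.87·e^(−0.0541·2/12) + 3.49·e^(−0.0541·3/12) = 16.8317
Fair futures F* = (S − I)·e^(rT) = (655.15 − 16.8317)·e^0.018033 = 638.3183 × 1.018197 = 649.9338
Market HK$672.99 > fair 649.9338: forward overpriced → cash-and-carry (borrow at r, buy the stock and collect the dividends, short the forward).
Profit at T = |F_mkt − F*| = |672.99 − 649.9338| = HK$23.06 per share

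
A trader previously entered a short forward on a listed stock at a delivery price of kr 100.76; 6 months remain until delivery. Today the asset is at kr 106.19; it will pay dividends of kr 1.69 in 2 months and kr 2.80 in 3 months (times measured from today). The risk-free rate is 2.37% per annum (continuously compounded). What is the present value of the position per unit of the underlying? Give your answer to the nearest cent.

-kr 2.15

PV(remaining dividends) I = 1.69·e^(−0.0237·2/12) + 2.80·e^(−0.0237·3/12) = 4.4668
Current forward F = (S − I)·e^(rT) = (106.19 − 4.4668)·e^(0.0237·6/12) = 101.7232 × 1.011920 = 102.9357
Value (long) = (F − K)·e^(−rT) = (102.9357 − 100.76) × 0.988220 = 2.1501
Short position value = −(long value) = -kr 2.15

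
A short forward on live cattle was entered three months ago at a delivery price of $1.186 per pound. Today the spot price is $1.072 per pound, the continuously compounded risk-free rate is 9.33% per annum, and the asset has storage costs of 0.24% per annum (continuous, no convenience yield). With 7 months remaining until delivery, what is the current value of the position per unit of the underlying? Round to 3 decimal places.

$0.050 per pound

Current fair forward for the remaining 7 months: F = S·e^((r + u)·T), (r + u) = 0.0933 + 0.0024 = 0.0957
F = 1.072 · e^(0.0957 × 7/12) = 1.072 × 1.057413 = 1.1335
Value of long forward = (F − K)·e^(−rT) = (1.1335 − 1.186) · e^(−0.0933·7/12)
= -0.0525 × 0.947030 = -0.050
Short position value = −(long value) = $0.050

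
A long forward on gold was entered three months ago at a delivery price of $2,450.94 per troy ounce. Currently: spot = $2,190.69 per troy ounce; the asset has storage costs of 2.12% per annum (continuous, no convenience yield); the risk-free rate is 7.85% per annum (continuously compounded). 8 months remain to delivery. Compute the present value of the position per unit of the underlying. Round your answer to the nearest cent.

Current fair forward for the remaining 8 months: F = S·e^((r + u)·T), (r + u) = 0.0785 + 0.0212 = 0.0997
F = 2190.69 · e^(0.0997 × 8/12) = 2190.69 × 1.06872534 = 2341.2459
Value of long forward = (F − K)·e^(−rT) = (2341.2459 − 2450.94) · e^(−0.0785·8/12)
= -109.6941 × 0.94901248 = -104.10

-$104.10 per troy ounce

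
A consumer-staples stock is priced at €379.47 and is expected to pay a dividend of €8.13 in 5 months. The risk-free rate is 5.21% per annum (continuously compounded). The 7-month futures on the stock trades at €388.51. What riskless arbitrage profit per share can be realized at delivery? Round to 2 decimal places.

PV(dividends) I = 8.13·e^(−0.0521·5/12) = 7.9554
Fair futures F* = (S − I)·e^(rT) = (379.47 − 7.9554)·e^0.030392 = 371.5146 × 1.030859 = 382.9792
Market €388.51 > fair 382.9792: forward overpriced → cash-and-carry (borrow at r, buy the stock and collect the dividends, short the forward).
Profit at T = |F_mkt − F*| = |388.51 − 382.9792| = €5.53 per share

€5.53 per share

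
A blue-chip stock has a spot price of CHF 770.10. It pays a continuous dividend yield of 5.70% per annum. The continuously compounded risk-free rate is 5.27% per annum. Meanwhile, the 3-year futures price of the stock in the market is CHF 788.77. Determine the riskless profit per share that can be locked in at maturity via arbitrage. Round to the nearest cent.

CHF 28.54 per share

Fair futures: F* = S·e^(carry·T), with carry = (r − q) = 0.0527 − 0.0570 = -0.0043
F* = 770.10 · e^(-0.0043 × 3) = 770.10 · e^-0.012900 = 770.10 × 0.987183 = CHF 760.2296
Market CHF 788.77 > fair CHF 760.2296: forward overpriced → cash-and-carry (buy spot, short the forward).
At maturity, profit = |F_mkt − F*| = |788.77 − 760.2296| = CHF 28.54 per share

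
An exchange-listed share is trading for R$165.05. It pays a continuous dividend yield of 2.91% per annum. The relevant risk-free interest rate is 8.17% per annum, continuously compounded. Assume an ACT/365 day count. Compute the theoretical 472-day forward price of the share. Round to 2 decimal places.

R$176.67

F = S·e^((r − q)T) = 165.05 · e^((0.0817 − 0.0291) × 472/365)
= 165.05 · e^0.068020 = 165.05 × 1.070387
F = R$176.67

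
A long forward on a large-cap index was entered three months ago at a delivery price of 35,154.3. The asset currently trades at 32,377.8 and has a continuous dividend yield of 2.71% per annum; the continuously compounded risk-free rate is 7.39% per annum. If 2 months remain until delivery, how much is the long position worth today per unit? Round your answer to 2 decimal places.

-2492.08

Current fair forward for the remaining 2 months: F = S·e^((r − q)·T), (r − q) = 0.0739 − 0.0271 = 0.0468
F = 32377.8 · e^(0.0468 × 2/12) = 32377.8 × 1.00783050 = 32631.3344
Value of long forward = (F − K)·e^(−rT) = (32631.3344 − 35154.3) · e^(−0.0739·2/12)
= -2522.9656 × 0.98775887 = -2492.08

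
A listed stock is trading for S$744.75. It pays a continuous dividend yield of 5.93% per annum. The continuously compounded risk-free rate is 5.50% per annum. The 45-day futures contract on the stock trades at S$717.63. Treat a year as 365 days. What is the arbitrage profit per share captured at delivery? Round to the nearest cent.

Fair futures: F* = S·e^(carry·T), with carry = (r − q) = 0.0550 − 0.0593 = -0.0043
F* = 744.75 · e^(-0.0043 × 45/365) = 744.75 · e^-0.000530 = 744.75 × 0.999470 = S$744.3553
Market S$717.63 < fair S$744.3553: forward underpriced → reverse cash-and-carry (short spot, go long the forward).
At maturity, profit = |F_mkt − F*| = |717.63 − 744.3553| = S$26.73 per share

S$26.73 per share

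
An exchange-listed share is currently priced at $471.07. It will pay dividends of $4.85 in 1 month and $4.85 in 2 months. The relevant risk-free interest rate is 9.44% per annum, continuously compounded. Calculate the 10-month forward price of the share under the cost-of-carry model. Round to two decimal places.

PV(dividends) I = 4.85·e^(−0.0944·1/12) + 4.85·e^(−0.0944·2/12)
I = 4.8120 + 4.7743 = 9.5863
F = (S − I)·e^(rT) = (471.07 − 9.5863) · e^(0.0944·10/12)
= 461.4837 · e^0.078667 = 461.4837 × 1.081844 = $499.25

$499.25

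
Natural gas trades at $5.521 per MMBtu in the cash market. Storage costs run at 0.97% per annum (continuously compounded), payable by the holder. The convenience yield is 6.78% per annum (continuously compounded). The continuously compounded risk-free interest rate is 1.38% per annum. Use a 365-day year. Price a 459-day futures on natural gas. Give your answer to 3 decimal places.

Net carry = r + u − y = 0.0138 + 0.0097 − 0.0678 = -0.0443
F = S·e^((r+u−y)T) = 5.521 · e^(-0.0443 × 459/365) = 5.521 · e^-0.055709
= 5.521 × 0.945814 = $5.222 per MMBtu

$5.222 per MMBtu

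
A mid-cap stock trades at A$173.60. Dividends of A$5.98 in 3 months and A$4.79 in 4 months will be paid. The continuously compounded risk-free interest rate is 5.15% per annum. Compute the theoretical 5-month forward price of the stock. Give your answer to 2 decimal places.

PV(dividends) I = 5.98·e^(−0.0515·3/12) + 4.79·e^(−0.0515·4/12)
I = 5.9035 + 4.7085 = 10.6120
F = (S − I)·e^(rT) = (173.60 − 10.6120) · e^(0.0515·5/12)
= 162.9880 · e^0.021458 = 162.9880 × 1.021690 = A$166.52

A$166.52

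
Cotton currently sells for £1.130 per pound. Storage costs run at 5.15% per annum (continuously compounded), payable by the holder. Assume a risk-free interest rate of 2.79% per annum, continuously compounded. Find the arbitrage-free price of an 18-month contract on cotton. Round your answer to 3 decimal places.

Net carry = r + u − y = 0.0279 + 0.0515 − 0.0000 = 0.0794
F = S·e^((r+u−y)T) = 1.130 · e^(0.0794 × 18/12) = 1.130 · e^0.119100
= 1.130 × 1.126483 = £1.273 per pound

£1.273 per pound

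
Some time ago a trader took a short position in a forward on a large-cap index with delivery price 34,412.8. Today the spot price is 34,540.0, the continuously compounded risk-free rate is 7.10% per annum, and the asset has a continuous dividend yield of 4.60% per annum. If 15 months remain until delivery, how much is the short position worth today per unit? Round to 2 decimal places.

Current fair forward for the remaining 15 months: F = S·e^((r − q)·T), (r − q) = 0.0710 − 0.0460 = 0.0250
F = 34540.0 · e^(0.0250 × 15/12) = 34540.0 × 1.03174341 = 35636.4174
Value of long forward = (F − K)·e^(−rT) = (35636.4174 − 34412.8) · e^(−0.0710·15/12)
= 1223.6174 × 0.91507431 = 1119.70
Short position value = −(long value) = -1119.70

-1119.70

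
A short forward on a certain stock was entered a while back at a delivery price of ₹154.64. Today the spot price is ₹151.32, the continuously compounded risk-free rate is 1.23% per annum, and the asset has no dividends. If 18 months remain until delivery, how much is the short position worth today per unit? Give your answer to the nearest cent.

Current fair forward for the remaining 18 months: F = S·e^(r·T), r = 0.0123
F = 151.32 · e^(0.0123 × 18/12) = 151.32 × 1.018621 = 154.1377
Value of long forward = (F − K)·e^(−rT) = (154.1377 − 154.64) · e^(−0.0123·18/12)
= -0.5023 × 0.981719 = -0.49
Short position value = −(long value) = ₹0.49

₹0.49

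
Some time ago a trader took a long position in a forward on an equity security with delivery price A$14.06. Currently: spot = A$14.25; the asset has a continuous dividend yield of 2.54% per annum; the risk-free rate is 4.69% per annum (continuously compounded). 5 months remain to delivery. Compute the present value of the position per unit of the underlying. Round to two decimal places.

A$0.31

Current fair forward for the remaining 5 months: F = S·e^((r − q)·T), (r − q) = 0.0469 − 0.0254 = 0.0215
F = 14.25 · e^(0.0215 × 5/12) = 14.25 × 1.008999 = 14.3782
Value of long forward = (F − K)·e^(−rT) = (14.3782 − 14.06) · e^(−0.0469·5/12)
= 0.3182 × 0.980648 = 0.31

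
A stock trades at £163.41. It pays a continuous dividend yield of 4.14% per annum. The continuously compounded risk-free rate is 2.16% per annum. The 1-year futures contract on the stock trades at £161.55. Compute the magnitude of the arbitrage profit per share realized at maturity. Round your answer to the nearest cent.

£1.34 per share

Fair futures: F* = S·e^(carry·T), with carry = (r − q) = 0.0216 − 0.0414 = -0.0198
F* = 163.41 · e^(-0.0198 × 1) = 163.41 · e^-0.019800 = 163.41 × 0.980395 = £160.2063
Market £161.55 > fair £160.2063: forward overpriced → cash-and-carry (buy spot, short the forward).
At maturity, profit = |F_mkt − F*| = |161.55 − 160.2063| = £1.34 per share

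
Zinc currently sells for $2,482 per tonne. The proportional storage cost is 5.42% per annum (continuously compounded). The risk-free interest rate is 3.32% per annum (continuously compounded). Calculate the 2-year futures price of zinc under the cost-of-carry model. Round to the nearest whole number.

Net carry = r + u − y = 0.0332 + 0.0542 − 0.0000 = 0.0874
F = S·e^((r+u−y)T) = 2482 · e^(0.0874 × 2) = 2482 · e^0.174800
= 2482 × 1.191008 = $2,956 per tonne

$2,956 per tonne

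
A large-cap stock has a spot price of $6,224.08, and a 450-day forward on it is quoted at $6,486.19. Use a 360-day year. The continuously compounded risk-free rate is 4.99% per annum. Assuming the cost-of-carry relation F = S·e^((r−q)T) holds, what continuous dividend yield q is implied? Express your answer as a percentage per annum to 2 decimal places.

1.69%

From F = S·e^((r−q)T): (r − q) = ln(F/S)/T
ln(6486.19/6224.08) = ln(1.042112) = 0.041249
(r − q) = 0.041249 / (450/360) = 0.032999
q = r − ln(F/S)/T = 0.0499 − 0.032999 = 0.016901
q = 1.69%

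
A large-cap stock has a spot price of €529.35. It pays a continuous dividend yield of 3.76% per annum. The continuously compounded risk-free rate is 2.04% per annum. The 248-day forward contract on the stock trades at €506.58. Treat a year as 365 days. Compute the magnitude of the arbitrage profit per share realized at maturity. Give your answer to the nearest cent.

€16.62 per share

Fair forward: F* = S·e^(carry·T), with carry = (r − q) = 0.0204 − 0.0376 = -0.0172
F* = 529.35 · e^(-0.0172 × 248/365) = 529.35 · e^-0.011687 = 529.35 × 0.988381 = €523.1995
Market €506.58 < fair €523.1995: forward underpriced → reverse cash-and-carry (short spot, go long the forward).
At maturity, profit = |F_mkt − F*| = |506.58 − 523.1995| = €16.62 per share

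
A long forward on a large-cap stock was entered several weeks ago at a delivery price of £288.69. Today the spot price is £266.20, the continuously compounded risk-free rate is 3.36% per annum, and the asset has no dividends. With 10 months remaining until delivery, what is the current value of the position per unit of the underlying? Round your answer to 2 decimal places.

Current fair forward for the remaining 10 months: F = S·e^(r·T), r = 0.0336
F = 266.20 · e^(0.0336 × 10/12) = 266.20 × 1.028396 = 273.7590
Value of long forward = (F − K)·e^(−rT) = (273.7590 − 288.69) · e^(−0.0336·10/12)
= -14.9310 × 0.972388 = -14.52

-£14.52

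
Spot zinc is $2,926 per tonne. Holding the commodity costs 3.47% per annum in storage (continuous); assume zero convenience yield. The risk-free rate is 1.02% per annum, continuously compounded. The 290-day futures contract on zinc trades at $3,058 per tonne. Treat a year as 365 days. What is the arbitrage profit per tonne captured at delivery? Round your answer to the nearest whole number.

Fair futures: F* = S·e^(carry·T), with carry = (r + u) = 0.0102 + 0.0347 = 0.0449
F* = 2926 · e^(0.0449 × 290/365) = 2926 · e^0.035674 = 2926 × 1.036318 = $3032.2665
Market $3058 > fair $3032.2665: forward overpriced → cash-and-carry (buy spot, short the forward).
At maturity, profit = |F_mkt − F*| = |3058 − 3032.2665| = $26 per tonne

$26 per tonne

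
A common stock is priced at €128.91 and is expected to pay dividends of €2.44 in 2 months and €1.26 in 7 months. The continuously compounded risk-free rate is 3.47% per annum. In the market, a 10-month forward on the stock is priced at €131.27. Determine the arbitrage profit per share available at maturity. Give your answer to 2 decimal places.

€2.35 per share

PV(dividends) I = 2.44·e^(−0.0347·2/12) + 1.26·e^(−0.0347·7/12) = 3.6607
Fair forward F* = (S − I)·e^(rT) = (128.91 − 3.6607)·e^0.028917 = 125.2493 × 1.029339 = 128.9240
Market €131.27 > fair 128.9240: forward overpriced → cash-and-carry (borrow at r, buy the stock and collect the dividends, short the forward).
Profit at T = |F_mkt − F*| = |131.27 − 128.9240| = €2.35 per share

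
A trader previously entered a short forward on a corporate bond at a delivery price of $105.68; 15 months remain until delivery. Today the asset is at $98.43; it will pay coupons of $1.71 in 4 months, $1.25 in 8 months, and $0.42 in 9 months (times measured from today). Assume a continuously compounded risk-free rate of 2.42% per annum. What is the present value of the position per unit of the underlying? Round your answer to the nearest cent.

$7.44

PV(remaining coupons) I = 1.71·e^(−0.0242·4/12) + 1.25·e^(−0.0242·8/12) + 0.42·e^(−0.0242·9/12) = 3.3387
Current forward F = (S − I)·e^(rT) = (98.43 − 3.3387)·e^(0.0242·15/12) = 95.0913 × 1.030712 = 98.0117
Value (long) = (F − K)·e^(−rT) = (98.0117 − 105.68) × 0.970203 = -7.4398
Short position value = −(long value) = $7.44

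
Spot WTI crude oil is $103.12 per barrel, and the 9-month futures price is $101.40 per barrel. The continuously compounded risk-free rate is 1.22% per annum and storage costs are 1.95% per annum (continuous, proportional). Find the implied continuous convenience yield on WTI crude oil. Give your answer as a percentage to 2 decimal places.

5.41%

F = S·e^((r+u−y)T) ⇒ (r+u−y) = ln(F/S)/T
ln(101.40/103.12) = -0.016820; /T ⇒ -0.022427
y = r + u − ln(F/S)/T = 0.0122 + 0.0195 + 0.022427 = 0.054127
y = 5.41%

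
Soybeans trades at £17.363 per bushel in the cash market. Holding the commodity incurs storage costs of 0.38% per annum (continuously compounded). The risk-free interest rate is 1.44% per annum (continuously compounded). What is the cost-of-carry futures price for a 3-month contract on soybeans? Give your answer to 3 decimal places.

£17.442 per bushel

Net carry = r + u − y = 0.0144 + 0.0038 − 0.0000 = 0.0182
F = S·e^((r+u−y)T) = 17.363 · e^(0.0182 × 3/12) = 17.363 · e^0.004550
= 17.363 × 1.004560 = £17.442 per bushel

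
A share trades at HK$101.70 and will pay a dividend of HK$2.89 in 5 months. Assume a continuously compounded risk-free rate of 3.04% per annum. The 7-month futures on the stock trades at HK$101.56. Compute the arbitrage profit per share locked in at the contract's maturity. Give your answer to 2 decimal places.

PV(dividends) I = 2.89·e^(−0.0304·5/12) = 2.8536
Fair futures F* = (S − I)·e^(rT) = (101.70 − 2.8536)·e^0.017733 = 98.8464 × 1.017891 = 100.6149
Market HK$101.56 > fair 100.6149: forward overpriced → cash-and-carry (borrow at r, buy the stock and collect the dividends, short the forward).
Profit at T = |F_mkt − F*| = |101.56 − 100.6149| = HK$0.95 per share

HK$0.95 per share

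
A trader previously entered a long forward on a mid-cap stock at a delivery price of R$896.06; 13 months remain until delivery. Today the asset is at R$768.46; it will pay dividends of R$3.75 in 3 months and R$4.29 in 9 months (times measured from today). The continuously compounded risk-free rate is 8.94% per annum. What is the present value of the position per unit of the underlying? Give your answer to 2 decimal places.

PV(remaining dividends) I = 3.75·e^(−0.0894·3/12) + 4.29·e^(−0.0894·9/12) = 7.6789
Current forward F = (S − I)·e^(rT) = (768.46 − 7.6789)·e^(0.0894·13/12) = 760.7811 × 1.101695 = 838.1487
Value (long) = (F − K)·e^(−rT) = (838.1487 − 896.06) × 0.907692 = -52.5656
Value = -R$52.57

-R$52.57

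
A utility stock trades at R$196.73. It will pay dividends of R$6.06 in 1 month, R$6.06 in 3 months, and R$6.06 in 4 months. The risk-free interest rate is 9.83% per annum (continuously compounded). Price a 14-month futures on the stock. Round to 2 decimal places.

PV(dividends) I = 6.06·e^(−0.0983·1/12) + 6.06·e^(−0.0983·3/12) + 6.06·e^(−0.0983·4/12)
I = 6.0106 + 5.9129 + 5.8647 = 17.7882
F = (S − I)·e^(rT) = (196.73 − 17.7882) · e^(0.0983·14/12)
= 178.9418 · e^0.114683 = 178.9418 × 1.121518 = R$200.69

R$200.69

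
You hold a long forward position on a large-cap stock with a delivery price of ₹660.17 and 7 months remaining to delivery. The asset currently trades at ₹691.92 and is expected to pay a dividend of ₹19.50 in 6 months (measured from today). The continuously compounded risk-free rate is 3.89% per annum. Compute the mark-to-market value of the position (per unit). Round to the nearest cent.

PV(remaining dividends) I = 19.50·e^(−0.0389·6/12) = 19.1244
Current forward F = (S − I)·e^(rT) = (691.92 − 19.1244)·e^(0.0389·7/12) = 672.7956 × 1.022951 = 688.2369
Value (long) = (F − K)·e^(−rT) = (688.2369 − 660.17) × 0.977564 = 27.4372
Value = ₹27.44

₹27.44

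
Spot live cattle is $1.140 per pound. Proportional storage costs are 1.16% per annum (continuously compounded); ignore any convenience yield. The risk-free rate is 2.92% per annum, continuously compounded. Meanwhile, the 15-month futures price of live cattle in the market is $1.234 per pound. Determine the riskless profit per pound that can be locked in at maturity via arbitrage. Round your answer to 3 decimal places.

$0.034 per pound

Fair futures: F* = S·e^(carry·T), with carry = (r + u) = 0.0292 + 0.0116 = 0.0408
F* = 1.140 · e^(0.0408 × 15/12) = 1.140 · e^0.051000 = 1.140 × 1.052323 = $1.1996
Market $1.234 > fair $1.1996: forward overpriced → cash-and-carry (buy spot, short the forward).
At maturity, profit = |F_mkt − F*| = |1.234 − 1.1996| = $0.034 per pound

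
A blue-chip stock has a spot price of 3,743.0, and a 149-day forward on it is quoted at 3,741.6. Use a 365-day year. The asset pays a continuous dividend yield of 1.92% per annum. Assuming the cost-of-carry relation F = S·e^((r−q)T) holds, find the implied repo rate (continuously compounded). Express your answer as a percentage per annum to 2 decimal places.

1.83%

From F = S·e^((r−q)T): (r − q) = ln(F/S)/T
ln(3741.6/3743.0) = ln(0.999626) = -0.000374
(r − q) = -0.000374 / (149/365) = -0.000916
r = ln(F/S)/T + q = -0.000916 + 0.0192 = 0.018284
r = 1.83%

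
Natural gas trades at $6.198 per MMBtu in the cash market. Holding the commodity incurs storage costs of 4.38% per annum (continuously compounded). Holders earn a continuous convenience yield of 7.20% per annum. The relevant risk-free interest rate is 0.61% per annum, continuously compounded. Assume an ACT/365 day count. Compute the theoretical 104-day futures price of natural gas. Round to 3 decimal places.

Net carry = r + u − y = 0.0061 + 0.0438 − 0.0720 = -0.0221
F = S·e^((r+u−y)T) = 6.198 · e^(-0.0221 × 104/365) = 6.198 · e^-0.006297
= 6.198 × 0.993723 = $6.159 per MMBtu

$6.159 per MMBtu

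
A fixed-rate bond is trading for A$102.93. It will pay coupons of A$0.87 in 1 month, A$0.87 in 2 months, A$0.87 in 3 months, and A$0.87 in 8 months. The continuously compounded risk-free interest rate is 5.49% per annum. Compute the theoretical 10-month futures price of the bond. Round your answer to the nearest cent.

PV(coupons) I = 0.87·e^(−0.0549·1/12) + 0.87·e^(−0.0549·2/12) + 0.87·e^(−0.0549·3/12) + 0.87·e^(−0.0549·8/12)
I = 0.8660 + 0.8621 + 0.8581 + 0.8387 = 3.4249
F = (S − I)·e^(rT) = (102.93 − 3.4249) · e^(0.0549·10/12)
= 99.5051 · e^0.045750 = 99.5051 × 1.046813 = A$104.16

A$104.16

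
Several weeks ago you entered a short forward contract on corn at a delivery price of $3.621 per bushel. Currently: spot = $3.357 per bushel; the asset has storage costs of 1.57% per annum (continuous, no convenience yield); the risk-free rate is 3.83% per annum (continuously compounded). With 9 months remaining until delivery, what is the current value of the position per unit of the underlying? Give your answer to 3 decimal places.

Current fair forward for the remaining 9 months: F = S·e^((r + u)·T), (r + u) = 0.0383 + 0.0157 = 0.0540
F = 3.357 · e^(0.0540 × 9/12) = 3.357 × 1.041331 = 3.4957
Value of long forward = (F − K)·e^(−rT) = (3.4957 − 3.621) · e^(−0.0383·9/12)
= -0.1253 × 0.971684 = -0.122
Short position value = −(long value) = $0.122

$0.122 per bushel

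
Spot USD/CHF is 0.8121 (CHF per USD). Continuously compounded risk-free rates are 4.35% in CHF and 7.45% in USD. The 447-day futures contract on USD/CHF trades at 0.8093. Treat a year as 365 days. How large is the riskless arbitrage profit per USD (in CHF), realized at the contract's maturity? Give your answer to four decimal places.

0.0275 per USD (in CHF)

Fair futures: F* = S·e^(carry·T), with carry = (r_CHF − r_USD) = 0.0435 − 0.0745 = -0.0310
F* = 0.8121 · e^(-0.0310 × 447/365) = 0.8121 · e^-0.037964 = 0.8121 × 0.962748 = 0.7818
Market 0.8093 > fair 0.7818: forward overpriced → cash-and-carry (buy spot, short the forward).
At maturity, profit = |F_mkt − F*| = |0.8093 − 0.7818| = 0.0275 per USD (in CHF)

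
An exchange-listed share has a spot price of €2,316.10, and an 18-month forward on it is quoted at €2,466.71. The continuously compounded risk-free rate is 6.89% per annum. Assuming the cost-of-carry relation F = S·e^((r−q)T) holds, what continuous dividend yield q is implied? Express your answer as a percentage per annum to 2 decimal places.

2.69%

From F = S·e^((r−q)T): (r − q) = ln(F/S)/T
ln(2466.71/2316.10) = ln(1.065027) = 0.063000
(r − q) = 0.063000 / (18/12) = 0.042000
q = r − ln(F/S)/T = 0.0689 − 0.042000 = 0.026900
q = 2.69%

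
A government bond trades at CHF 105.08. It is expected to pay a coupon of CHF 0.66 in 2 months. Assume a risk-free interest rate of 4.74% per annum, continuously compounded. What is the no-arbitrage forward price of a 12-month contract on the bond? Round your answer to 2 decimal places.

PV(coupons) I = 0.66·e^(−0.0474·2/12)
I = 0.6548
F = (S − I)·e^(rT) = (105.08 − 0.6548) · e^(0.0474·12/12)
= 104.4252 · e^0.047400 = 104.4252 × 1.048541 = CHF 109.49

CHF 109.49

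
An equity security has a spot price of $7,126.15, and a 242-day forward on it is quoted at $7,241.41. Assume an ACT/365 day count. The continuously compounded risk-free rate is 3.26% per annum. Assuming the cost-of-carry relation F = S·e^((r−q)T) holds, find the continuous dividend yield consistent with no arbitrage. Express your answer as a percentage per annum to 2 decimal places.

0.84%

From F = S·e^((r−q)T): (r − q) = ln(F/S)/T
ln(7241.41/7126.15) = ln(1.016174) = 0.016045
(r − q) = 0.016045 / (242/365) = 0.024200
q = r − ln(F/S)/T = 0.0326 − 0.024200 = 0.008400
q = 0.84%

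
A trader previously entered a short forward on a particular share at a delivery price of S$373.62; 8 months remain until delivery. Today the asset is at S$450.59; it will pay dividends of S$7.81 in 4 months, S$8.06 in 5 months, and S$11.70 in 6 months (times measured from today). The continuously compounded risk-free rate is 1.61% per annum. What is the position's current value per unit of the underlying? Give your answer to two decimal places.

PV(remaining dividends) I = 7.81·e^(−0.0161·4/12) + 8.06·e^(−0.0161·5/12) + 11.70·e^(−0.0161·6/12) = 27.3805
Current forward F = (S − I)·e^(rT) = (450.59 − 27.3805)·e^(0.0161·8/12) = 423.2095 × 1.010791 = 427.7764
Value (long) = (F − K)·e^(−rT) = (427.7764 − 373.62) × 0.989324 = 53.5782
Short position value = −(long value) = -S$53.58

-S$53.58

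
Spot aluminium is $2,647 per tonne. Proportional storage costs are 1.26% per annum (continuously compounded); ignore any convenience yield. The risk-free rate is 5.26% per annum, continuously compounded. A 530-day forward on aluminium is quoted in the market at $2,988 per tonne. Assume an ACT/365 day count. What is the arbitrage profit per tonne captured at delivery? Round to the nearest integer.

$78 per tonne

Fair forward: F* = S·e^(carry·T), with carry = (r + u) = 0.0526 + 0.0126 = 0.0652
F* = 2647 · e^(0.0652 × 530/365) = 2647 · e^0.094674 = 2647 × 1.099300 = $2909.8471
Market $2988 > fair $2909.8471: forward overpriced → cash-and-carry (buy spot, short the forward).
At maturity, profit = |F_mkt − F*| = |2988 − 2909.8471| = $78 per tonne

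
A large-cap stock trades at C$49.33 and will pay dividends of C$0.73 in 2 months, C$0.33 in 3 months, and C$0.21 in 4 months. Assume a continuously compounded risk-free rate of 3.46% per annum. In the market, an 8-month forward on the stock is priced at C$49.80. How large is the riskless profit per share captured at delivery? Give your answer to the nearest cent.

C$0.61 per share

PV(dividends) I = 0.73·e^(−0.0346·2/12) + 0.33·e^(−0.0346·3/12) + 0.21·e^(−0.0346·4/12) = 1.2606
Fair forward F* = (S − I)·e^(rT) = (49.33 − 1.2606)·e^0.023067 = 48.0694 × 1.023335 = 49.1911
Market C$49.80 > fair 49.1911: forward overpriced → cash-and-carry (borrow at r, buy the stock and collect the dividends, short the forward).
Profit at T = |F_mkt − F*| = |49.80 − 49.1911| = C$0.61 per share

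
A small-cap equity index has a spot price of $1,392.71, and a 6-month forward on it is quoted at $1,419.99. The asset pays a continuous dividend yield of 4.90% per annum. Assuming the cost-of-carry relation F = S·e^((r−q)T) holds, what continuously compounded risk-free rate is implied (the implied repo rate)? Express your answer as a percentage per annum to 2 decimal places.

From F = S·e^((r−q)T): (r − q) = ln(F/S)/T
ln(1419.99/1392.71) = ln(1.019588) = 0.019399
(r − q) = 0.019399 / (6/12) = 0.038798
r = ln(F/S)/T + q = 0.038798 + 0.0490 = 0.087798
r = 8.78%

8.78%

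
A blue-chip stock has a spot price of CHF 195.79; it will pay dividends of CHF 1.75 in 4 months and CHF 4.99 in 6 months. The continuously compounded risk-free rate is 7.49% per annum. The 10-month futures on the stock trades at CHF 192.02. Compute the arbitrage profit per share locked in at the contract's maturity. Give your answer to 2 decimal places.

PV(dividends) I = 1.75·e^(−0.0749·4/12) + 4.99·e^(−0.0749·6/12) = 6.5134
Fair futures F* = (S − I)·e^(rT) = (195.79 − 6.5134)·e^0.062417 = 189.2766 × 1.064406 = 201.4671
Market CHF 192.02 < fair 201.4671: forward underpriced → reverse cash-and-carry (short the stock, invest proceeds at r, pay the dividends, go long the forward).
Profit at T = |F_mkt − F*| = |192.02 − 201.4671| = CHF 9.45 per share

CHF 9.45 per share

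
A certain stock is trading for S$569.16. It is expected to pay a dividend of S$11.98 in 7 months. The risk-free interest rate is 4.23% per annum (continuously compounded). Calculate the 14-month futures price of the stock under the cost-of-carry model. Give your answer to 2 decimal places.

S$585.67

PV(dividends) I = 11.98·e^(−0.0423·7/12)
I = 11.6880
F = (S − I)·e^(rT) = (569.16 − 11.6880) · e^(0.0423·14/12)
= 557.4720 · e^0.049350 = 557.4720 × 1.050588 = S$585.67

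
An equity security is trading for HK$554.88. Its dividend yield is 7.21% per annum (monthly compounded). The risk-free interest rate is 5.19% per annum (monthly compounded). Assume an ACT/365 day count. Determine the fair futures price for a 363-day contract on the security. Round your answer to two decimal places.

F = S · (1+r/12)^(12T) / (1+q/12)^(12T)
= 554.88 × 1.052854 / 1.074108 = 554.88 × 0.980212
F = HK$543.90

HK$543.90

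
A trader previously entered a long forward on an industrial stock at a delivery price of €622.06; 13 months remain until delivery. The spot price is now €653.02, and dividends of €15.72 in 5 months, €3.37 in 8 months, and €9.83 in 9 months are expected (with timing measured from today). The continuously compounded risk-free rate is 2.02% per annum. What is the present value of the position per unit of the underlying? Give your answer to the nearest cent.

€15.83

PV(remaining dividends) I = 15.72·e^(−0.0202·5/12) + 3.37·e^(−0.0202·8/12) + 9.83·e^(−0.0202·9/12) = 28.5954
Current forward F = (S − I)·e^(rT) = (653.02 − 28.5954)·e^(0.0202·13/12) = 624.4246 × 1.022125 = 638.2400
Value (long) = (F − K)·e^(−rT) = (638.2400 − 622.06) × 0.978354 = 15.8298
Value = €15.83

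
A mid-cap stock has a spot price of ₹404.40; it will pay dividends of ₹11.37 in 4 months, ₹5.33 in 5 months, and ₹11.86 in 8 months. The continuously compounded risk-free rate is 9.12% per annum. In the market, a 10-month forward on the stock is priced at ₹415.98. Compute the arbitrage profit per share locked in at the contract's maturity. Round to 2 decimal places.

₹9.13 per share

PV(dividends) I = 11.37·e^(−0.0912·4/12) + 5.33·e^(−0.0912·5/12) + 11.86·e^(−0.0912·8/12) = 27.3212
Fair forward F* = (S − I)·e^(rT) = (404.40 − 27.3212)·e^0.076000 = 377.0788 × 1.078963 = 406.8541
Market ₹415.98 > fair 406.8541: forward overpriced → cash-and-carry (borrow at r, buy the stock and collect the dividends, short the forward).
Profit at T = |F_mkt − F*| = |415.98 − 406.8541| = ₹9.13 per share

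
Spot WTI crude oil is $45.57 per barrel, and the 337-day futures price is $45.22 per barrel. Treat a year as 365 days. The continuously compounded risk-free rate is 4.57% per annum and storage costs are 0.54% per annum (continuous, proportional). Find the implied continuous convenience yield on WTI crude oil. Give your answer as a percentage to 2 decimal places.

5.95%

F = S·e^((r+u−y)T) ⇒ (r+u−y) = ln(F/S)/T
ln(45.22/45.57) = -0.007710; /T ⇒ -0.008351
y = r + u − ln(F/S)/T = 0.0457 + 0.0054 + 0.008351 = 0.059451
y = 5.95%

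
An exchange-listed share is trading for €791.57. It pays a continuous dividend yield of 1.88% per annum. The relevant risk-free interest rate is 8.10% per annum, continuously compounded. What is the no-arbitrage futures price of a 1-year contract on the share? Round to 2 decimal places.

F = S·e^((r − q)T) = 791.57 · e^((0.0810 − 0.0188) × 1)
= 791.57 · e^0.062200 = 791.57 × 1.064175
F = €842.37

€842.37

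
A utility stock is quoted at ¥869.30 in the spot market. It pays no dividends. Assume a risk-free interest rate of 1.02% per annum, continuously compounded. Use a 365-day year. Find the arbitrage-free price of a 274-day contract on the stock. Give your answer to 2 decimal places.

¥875.98

F = S·e^(rT) = 869.30 · e^(0.0102 × 274/365)
= 869.30 · e^0.007657 = 869.30 × 1.007686
F = ¥875.98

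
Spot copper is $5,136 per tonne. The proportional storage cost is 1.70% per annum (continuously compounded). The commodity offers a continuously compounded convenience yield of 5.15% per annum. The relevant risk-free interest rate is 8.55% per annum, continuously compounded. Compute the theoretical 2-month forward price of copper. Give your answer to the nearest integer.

Net carry = r + u − y = 0.0855 + 0.0170 − 0.0515 = 0.0510
F = S·e^((r+u−y)T) = 5136 · e^(0.0510 × 2/12) = 5136 · e^0.008500
= 5136 × 1.008536 = $5,180 per tonne

$5,180 per tonne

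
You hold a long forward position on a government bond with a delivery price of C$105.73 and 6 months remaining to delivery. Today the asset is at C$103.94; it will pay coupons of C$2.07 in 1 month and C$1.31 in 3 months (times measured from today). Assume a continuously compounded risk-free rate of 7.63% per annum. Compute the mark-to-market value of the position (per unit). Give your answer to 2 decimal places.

PV(remaining coupons) I = 2.07·e^(−0.0763·1/12) + 1.31·e^(−0.0763·3/12) = 3.3421
Current forward F = (S − I)·e^(rT) = (103.94 − 3.3421)·e^(0.0763·6/12) = 100.5979 × 1.038887 = 104.5099
Value (long) = (F − K)·e^(−rT) = (104.5099 − 105.73) × 0.962569 = -1.1744
Value = -C$1.17

-C$1.17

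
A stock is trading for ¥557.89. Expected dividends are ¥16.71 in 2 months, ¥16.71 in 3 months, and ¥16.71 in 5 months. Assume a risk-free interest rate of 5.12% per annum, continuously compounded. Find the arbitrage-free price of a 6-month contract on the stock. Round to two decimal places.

PV(dividends) I = 16.71·e^(−0.0512·2/12) + 16.71·e^(−0.0512·3/12) + 16.71·e^(−0.0512·5/12)
I = 16.5680 + 16.4975 + 16.3573 = 49.4228
F = (S − I)·e^(rT) = (557.89 − 49.4228) · e^(0.0512·6/12)
= 508.4672 · e^0.025600 = 508.4672 × 1.025930 = ¥521.65

¥521.65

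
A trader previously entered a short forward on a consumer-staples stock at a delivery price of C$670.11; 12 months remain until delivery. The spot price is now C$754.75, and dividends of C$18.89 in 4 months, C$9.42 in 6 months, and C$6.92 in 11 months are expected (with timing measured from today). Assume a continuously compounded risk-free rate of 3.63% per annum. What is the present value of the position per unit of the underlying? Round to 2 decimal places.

PV(remaining dividends) I = 18.89·e^(−0.0363·4/12) + 9.42·e^(−0.0363·6/12) + 6.92·e^(−0.0363·11/12) = 34.6069
Current forward F = (S − I)·e^(rT) = (754.75 − 34.6069)·e^(0.0363·12/12) = 720.1431 × 1.036967 = 746.7646
Value (long) = (F − K)·e^(−rT) = (746.7646 − 670.11) × 0.964351 = 73.9219
Short position value = −(long value) = -C$73.92

-C$73.92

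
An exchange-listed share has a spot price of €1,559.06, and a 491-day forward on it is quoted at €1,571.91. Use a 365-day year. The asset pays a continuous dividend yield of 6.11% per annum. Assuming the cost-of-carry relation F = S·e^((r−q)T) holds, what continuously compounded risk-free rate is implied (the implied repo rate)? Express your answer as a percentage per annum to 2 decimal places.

6.72%

From F = S·e^((r−q)T): (r − q) = ln(F/S)/T
ln(1571.91/1559.06) = ln(1.008242) = 0.008208
(r − q) = 0.008208 / (491/365) = 0.006102
r = ln(F/S)/T + q = 0.006102 + 0.0611 = 0.067202
r = 6.72%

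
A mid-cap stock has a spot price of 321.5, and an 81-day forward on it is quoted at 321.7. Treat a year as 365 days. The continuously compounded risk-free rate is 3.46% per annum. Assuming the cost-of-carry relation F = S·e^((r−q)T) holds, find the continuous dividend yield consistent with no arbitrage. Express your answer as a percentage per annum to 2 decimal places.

From F = S·e^((r−q)T): (r − q) = ln(F/S)/T
ln(321.7/321.5) = ln(1.000622) = 0.000622
(r − q) = 0.000622 / (81/365) = 0.002803
q = r − ln(F/S)/T = 0.0346 − 0.002803 = 0.031797
q = 3.18%

3.18%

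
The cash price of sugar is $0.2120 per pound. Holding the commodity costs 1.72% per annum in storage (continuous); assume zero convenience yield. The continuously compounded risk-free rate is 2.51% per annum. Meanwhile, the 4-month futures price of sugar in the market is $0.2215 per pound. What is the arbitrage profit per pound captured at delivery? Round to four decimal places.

Fair futures: F* = S·e^(carry·T), with carry = (r + u) = 0.0251 + 0.0172 = 0.0423
F* = 0.2120 · e^(0.0423 × 4/12) = 0.2120 · e^0.014100 = 0.2120 × 1.014200 = $0.2150
Market $0.2215 > fair $0.2150: forward overpriced → cash-and-carry (buy spot, short the forward).
At maturity, profit = |F_mkt − F*| = |0.2215 − 0.2150| = $0.0065 per pound

$0.0065 per pound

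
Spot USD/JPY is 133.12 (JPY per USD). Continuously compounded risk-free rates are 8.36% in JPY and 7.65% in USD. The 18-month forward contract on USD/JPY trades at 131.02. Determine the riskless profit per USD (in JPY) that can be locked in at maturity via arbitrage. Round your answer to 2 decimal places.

Fair forward: F* = S·e^(carry·T), with carry = (r_JPY − r_USD) = 0.0836 − 0.0765 = 0.0071
F* = 133.12 · e^(0.0071 × 18/12) = 133.12 · e^0.010650 = 133.12 × 1.010707 = 134.5453
Market 131.02 < fair 134.5453: forward underpriced → reverse cash-and-carry (short spot, go long the forward).
At maturity, profit = |F_mkt − F*| = |131.02 − 134.5453| = 3.53 per USD (in JPY)

3.53 per USD (in JPY)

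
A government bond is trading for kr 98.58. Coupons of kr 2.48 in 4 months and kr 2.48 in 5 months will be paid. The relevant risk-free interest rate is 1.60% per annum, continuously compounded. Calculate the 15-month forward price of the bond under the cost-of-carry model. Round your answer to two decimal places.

PV(coupons) I = 2.48·e^(−0.0160·4/12) + 2.48·e^(−0.0160·5/12)
I = 2.4668 + 2.4635 = 4.9303
F = (S − I)·e^(rT) = (98.58 − 4.9303) · e^(0.0160·15/12)
= 93.6497 · e^0.020000 = 93.6497 × 1.020201 = kr 95.54

kr 95.54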